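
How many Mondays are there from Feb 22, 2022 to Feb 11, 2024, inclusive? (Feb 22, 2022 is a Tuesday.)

Feb 22, 2022 is a Tuesday; the first Monday on or after it is Feb 28, 2022 (6 days later).
From Feb 28, 2022 to Feb 11, 2024: 306 + 365 + 42 = 713 days (rest of 2022, 2023, to Feb 11, 2024 in 2024).
713 ÷ 7 = 101 full weeks with remainder 6, so 101 more Mondays after the first → 102.

102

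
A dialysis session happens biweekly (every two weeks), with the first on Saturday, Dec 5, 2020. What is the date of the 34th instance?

The 34th occurrence is 33 intervals after the first: 33 × 14 = 462 days after Dec 5, 2020.
Dec has 31 days — 26 days to the end of Dec leaves 436.
2021 has 365 days (71 left).
Jan has 31 days (40 left).
Feb has 28 days (12 left).
12 days into Mar → Mar 12, 2022.

Mar 12, 2022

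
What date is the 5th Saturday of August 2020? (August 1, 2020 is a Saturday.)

August 2020 begins on a Saturday, so the first Saturday is August 1.
The 5th Saturday is 4 weeks later: 1 + 28 = 29.

August 29, 2020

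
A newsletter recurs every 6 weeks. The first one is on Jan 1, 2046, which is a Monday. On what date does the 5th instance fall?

The 5th occurrence is 4 intervals after the first: 4 × 42 = 168 days after Jan 1, 2046.
Jan has 31 days — 30 days to the end of Jan leaves 138.
Feb has 28 days (110 left).
Mar has 31 days (79 left).
Apr has 30 days (49 left).
May has 31 days (18 left).
18 days into Jun → Jun 18, 2046.

Jun 18, 2046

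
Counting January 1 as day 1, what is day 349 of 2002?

January has 31 days (349 − 31 = 318 remain).
February has 28 days (318 − 28 = 290 remain).
March has 31 days (290 − 31 = 259 remain).
April has 30 days (259 − 30 = 229 remain).
May has 31 days (229 − 31 = 198 remain).
June has 30 days (198 − 30 = 168 remain).
July has 31 days (168 − 31 = 137 remain).
August has 31 days (137 − 31 = 106 remain).
September has 30 days (106 − 30 = 76 remain).
October has 31 days (76 − 31 = 45 remain).
November has 30 days (45 − 30 = 15 remain).
15 into December → December 15.

December 15, 2002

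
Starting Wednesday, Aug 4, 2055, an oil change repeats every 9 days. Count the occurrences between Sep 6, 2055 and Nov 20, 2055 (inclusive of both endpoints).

Occurrences land 9·i days after Aug 4, 2055 for i = 0, 1, 2, …
Sep 6, 2055 is 33 days after the start; 33 ÷ 9 = 3 remainder 6; since the remainder is 6, round up to i = 4. First occurrence in the window: #5 on Sep 9, 2055 (4×9 = 36 days in).
Nov 20, 2055 is 108 days after the start; 108 ÷ 9 = 12 remainder 0. Last occurrence in the window: #13 on Nov 20, 2055.
Occurrences #5 through #13: 9 in total.

9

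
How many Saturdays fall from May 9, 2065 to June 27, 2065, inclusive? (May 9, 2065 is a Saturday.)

8

May 9, 2065 is a Saturday; the first Saturday on or after it is May 9, 2065.
From May 9, 2065 to June 27, 2065: 22 + 27 = 49 days (rest of May, June).
49 ÷ 7 = 7 full weeks with remainder 0, so 7 more Saturdays after the first → 8.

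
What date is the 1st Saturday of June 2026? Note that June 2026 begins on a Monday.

June 2026 begins on a Monday, so the first Saturday is June 6 (5 days later).

6 June 2026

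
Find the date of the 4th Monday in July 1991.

22 July 1991

The first Monday of July 1991 is July 1.
The 4th Monday is 3 weeks later: 1 + 21 = 22.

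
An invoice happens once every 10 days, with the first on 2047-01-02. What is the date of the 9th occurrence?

The 9th occurrence is 8 intervals after the first: 8 × 10 = 80 days after 2047-01-02.
January has 31 days — 29 days to the end of January leaves 51.
February has 28 days (23 left).
23 days into March → 2047-03-23.

2047-03-23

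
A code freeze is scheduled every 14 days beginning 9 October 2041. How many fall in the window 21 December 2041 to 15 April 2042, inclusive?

Occurrences land 14·i days after 9 October 2041 for i = 0, 1, 2, …
21 December 2041 is 73 days after the start; 73 ÷ 14 = 5 remainder 3; since the remainder is 3, round up to i = 6. First occurrence in the window: #7 on 1 January 2042 (6×14 = 84 days in).
15 April 2042 is 188 days after the start; 188 ÷ 14 = 13 remainder 6. Last occurrence in the window: #14 on 9 April 2042.
Occurrences #7 through #14: 8 in total.

8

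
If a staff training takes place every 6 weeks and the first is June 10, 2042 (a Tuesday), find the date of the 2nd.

The 2nd occurrence is 1 interval after the first: 1 × 42 = 42 days after June 10, 2042.
June has 30 days — 20 days to the end of June leaves 22.
22 days into July → July 22, 2042.

July 22, 2042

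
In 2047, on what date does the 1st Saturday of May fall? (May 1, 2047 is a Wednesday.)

May 2047 begins on a Wednesday, so the first Saturday is May 4 (3 days later).

May 4, 2047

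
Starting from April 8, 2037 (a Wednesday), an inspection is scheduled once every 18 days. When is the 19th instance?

The 19th occurrence is 18 intervals after the first: 18 × 18 = 324 days after April 8, 2037.
April has 30 days — 22 days to the end of April leaves 302.
May has 31 days (271 left).
June has 30 days (241 left).
July has 31 days (210 left).
August has 31 days (179 left).
September has 30 days (149 left).
October has 31 days (118 left).
November has 30 days (88 left).
December has 31 days (57 left).
January has 31 days (26 left).
26 days into February → February 26, 2038.

February 26, 2038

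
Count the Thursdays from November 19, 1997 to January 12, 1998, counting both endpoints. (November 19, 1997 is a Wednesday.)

8

November 19, 1997 is a Wednesday; the first Thursday on or after it is November 20, 1997 (1 day later).
From November 20, 1997 to January 12, 1998: 10 + 31 + 12 = 53 days (rest of November, December, January).
53 ÷ 7 = 7 full weeks with remainder 4, so 7 more Thursdays after the first → 8.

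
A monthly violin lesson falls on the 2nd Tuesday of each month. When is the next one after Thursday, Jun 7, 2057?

Jun 2057 starts on a Friday; its first Tuesday is the 5th, so the 2nd Tuesday is the 12th — Jun 12, 2057.
Jun 12, 2057 is after Jun 7, 2057, so that is the next one.

Jun 12, 2057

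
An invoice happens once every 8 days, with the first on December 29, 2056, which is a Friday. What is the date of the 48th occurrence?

January 9, 2058

The 48th occurrence is 47 intervals after the first: 47 × 8 = 376 days after December 29, 2056.
December has 31 days — 2 days to the end of December leaves 374.
January has 31 days (343 left).
February has 28 days (315 left).
March has 31 days (284 left).
April has 30 days (254 left).
May has 31 days (223 left).
June has 30 days (193 left).
July has 31 days (162 left).
August has 31 days (131 left).
September has 30 days (101 left).
October has 31 days (70 left).
November has 30 days (40 left).
December has 31 days (9 left).
9 days into January → January 9, 2058.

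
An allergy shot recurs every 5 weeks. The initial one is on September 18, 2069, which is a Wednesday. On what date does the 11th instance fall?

September 3, 2070

The 11th occurrence is 10 intervals after the first: 10 × 35 = 350 days after September 18, 2069.
September has 30 days — 12 days to the end of September leaves 338.
October has 31 days (307 left).
November has 30 days (277 left).
December has 31 days (246 left).
January has 31 days (215 left).
February has 28 days (187 left).
March has 31 days (156 left).
April has 30 days (126 left).
May has 31 days (95 left).
June has 30 days (65 left).
July has 31 days (34 left).
August has 31 days (3 left).
3 days into September → September 3, 2070.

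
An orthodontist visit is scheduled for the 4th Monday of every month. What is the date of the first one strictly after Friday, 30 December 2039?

December 2039 starts on a Thursday; its first Monday is the 5th, so the 4th Monday is the 26th — 26 December 2039.
That is not after 30 December 2039, so look at January 2040.
January 2040 starts on a Sunday; its first Monday is the 2nd, so the 4th Monday is the 23rd — 23 January 2040.

23 January 2040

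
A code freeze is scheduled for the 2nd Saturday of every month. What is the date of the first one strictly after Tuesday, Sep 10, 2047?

Sep 14, 2047

Sep 2047 starts on a Sunday; its first Saturday is the 7th, so the 2nd Saturday is the 14th — Sep 14, 2047.
Sep 14, 2047 is after Sep 10, 2047, so that is the next one.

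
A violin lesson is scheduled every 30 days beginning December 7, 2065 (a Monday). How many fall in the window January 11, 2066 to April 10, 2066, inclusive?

Occurrences land 30·i days after December 7, 2065 for i = 0, 1, 2, …
January 11, 2066 is 35 days after the start; 35 ÷ 30 = 1 remainder 5; since the remainder is 5, round up to i = 2. First occurrence in the window: #3 on February 5, 2066 (2×30 = 60 days in).
April 10, 2066 is 124 days after the start; 124 ÷ 30 = 4 remainder 4. Last occurrence in the window: #5 on April 6, 2066.
Occurrences #3 through #5: 3 in total.

3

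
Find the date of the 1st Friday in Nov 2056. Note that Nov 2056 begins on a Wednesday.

Nov 3, 2056

Nov 2056 begins on a Wednesday, so the first Friday is Nov 3 (2 days later).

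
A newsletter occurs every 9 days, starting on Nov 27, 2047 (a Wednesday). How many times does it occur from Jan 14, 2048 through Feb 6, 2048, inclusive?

Occurrences land 9·i days after Nov 27, 2047 for i = 0, 1, 2, …
Jan 14, 2048 is 48 days after the start; 48 ÷ 9 = 5 remainder 3; since the remainder is 3, round up to i = 6. First occurrence in the window: #7 on Jan 20, 2048 (6×9 = 54 days in).
Feb 6, 2048 is 71 days after the start; 71 ÷ 9 = 7 remainder 8. Last occurrence in the window: #8 on Jan 29, 2048.
Occurrences #7 through #8: 2 in total.

2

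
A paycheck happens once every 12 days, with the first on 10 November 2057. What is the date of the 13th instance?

The 13th occurrence is 12 intervals after the first: 12 × 12 = 144 days after 10 November 2057.
November has 30 days — 20 days to the end of November leaves 124.
December has 31 days (93 left).
January has 31 days (62 left).
February has 28 days (34 left).
March has 31 days (3 left).
3 days into April → 3 April 2058.

3 April 2058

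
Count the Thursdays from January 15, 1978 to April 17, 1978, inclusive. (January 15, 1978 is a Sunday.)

13

January 15, 1978 is a Sunday; the first Thursday on or after it is January 19, 1978 (4 days later).
From January 19, 1978 to April 17, 1978: 12 + 28 + 31 + 17 = 88 days (rest of January, February, March, April).
88 ÷ 7 = 12 full weeks with remainder 4, so 12 more Thursdays after the first → 13.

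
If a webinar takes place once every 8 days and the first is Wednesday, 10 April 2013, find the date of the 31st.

6 December 2013

The 31st occurrence is 30 intervals after the first: 30 × 8 = 240 days after 10 April 2013.
April has 30 days — 20 days to the end of April leaves 220.
May has 31 days (189 left).
June has 30 days (159 left).
July has 31 days (128 left).
August has 31 days (97 left).
September has 30 days (67 left).
October has 31 days (36 left).
November has 30 days (6 left).
6 days into December → 6 December 2013.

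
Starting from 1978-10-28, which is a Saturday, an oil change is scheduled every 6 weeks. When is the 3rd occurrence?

1979-01-20

The 3rd occurrence is 2 intervals after the first: 2 × 42 = 84 days after 1978-10-28.
October has 31 days — 3 days to the end of October leaves 81.
November has 30 days (51 left).
December has 31 days (20 left).
20 days into January → 1979-01-20.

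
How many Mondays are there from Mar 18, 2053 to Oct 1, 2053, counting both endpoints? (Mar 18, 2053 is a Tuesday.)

Mar 18, 2053 is a Tuesday; the first Monday on or after it is Mar 24, 2053 (6 days later).
From Mar 24, 2053 to Oct 1, 2053: 7 + 30 + 31 + 30 + 31 + 31 + 30 + 1 = 191 days (rest of Mar, Apr, May, Jun, Jul, Aug, Sep, Oct).
191 ÷ 7 = 27 full weeks with remainder 2, so 27 more Mondays after the first → 28.

28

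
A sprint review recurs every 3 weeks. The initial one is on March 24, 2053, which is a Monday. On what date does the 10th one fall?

The 10th occurrence is 9 intervals after the first: 9 × 21 = 189 days after March 24, 2053.
March has 31 days — 7 days to the end of March leaves 182.
April has 30 days (152 left).
May has 31 days (121 left).
June has 30 days (91 left).
July has 31 days (60 left).
August has 31 days (29 left).
29 days into September → September 29, 2053.

September 29, 2053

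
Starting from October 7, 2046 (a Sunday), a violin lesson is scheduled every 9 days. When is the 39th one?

September 14, 2047

The 39th occurrence is 38 intervals after the first: 38 × 9 = 342 days after October 7, 2046.
October has 31 days — 24 days to the end of October leaves 318.
November has 30 days (288 left).
December has 31 days (257 left).
January has 31 days (226 left).
February has 28 days (198 left).
March has 31 days (167 left).
April has 30 days (137 left).
May has 31 days (106 left).
June has 30 days (76 left).
July has 31 days (45 left).
August has 31 days (14 left).
14 days into September → September 14, 2047.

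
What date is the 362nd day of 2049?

December 28, 2049

January has 31 days (362 − 31 = 331 remain).
February has 28 days (331 − 28 = 303 remain).
March has 31 days (303 − 31 = 272 remain).
April has 30 days (272 − 30 = 242 remain).
May has 31 days (242 − 31 = 211 remain).
June has 30 days (211 − 30 = 181 remain).
July has 31 days (181 − 31 = 150 remain).
August has 31 days (150 − 31 = 119 remain).
September has 30 days (119 − 30 = 89 remain).
October has 31 days (89 − 31 = 58 remain).
November has 30 days (58 − 30 = 28 remain).
28 into December → December 28.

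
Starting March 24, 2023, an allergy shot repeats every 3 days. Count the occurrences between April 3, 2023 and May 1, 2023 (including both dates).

Occurrences land 3·i days after March 24, 2023 for i = 0, 1, 2, …
April 3, 2023 is 10 days after the start; 10 ÷ 3 = 3 remainder 1; since the remainder is 1, round up to i = 4. First occurrence in the window: #5 on April 5, 2023 (4×3 = 12 days in).
May 1, 2023 is 38 days after the start; 38 ÷ 3 = 12 remainder 2. Last occurrence in the window: #13 on April 29, 2023.
Occurrences #5 through #13: 9 in total.

9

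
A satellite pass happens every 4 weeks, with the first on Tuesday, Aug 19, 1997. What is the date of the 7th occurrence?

The 7th occurrence is 6 intervals after the first: 6 × 28 = 168 days after Aug 19, 1997.
Aug has 31 days — 12 days to the end of Aug leaves 156.
Sep has 30 days (126 left).
Oct has 31 days (95 left).
Nov has 30 days (65 left).
Dec has 31 days (34 left).
Jan has 31 days (3 left).
3 days into Feb → Feb 3, 1998.

Feb 3, 1998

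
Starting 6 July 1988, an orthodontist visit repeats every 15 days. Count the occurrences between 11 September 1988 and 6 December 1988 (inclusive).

6

Occurrences land 15·i days after 6 July 1988 for i = 0, 1, 2, …
11 September 1988 is 67 days after the start; 67 ÷ 15 = 4 remainder 7; since the remainder is 7, round up to i = 5. First occurrence in the window: #6 on 19 September 1988 (5×15 = 75 days in).
6 December 1988 is 153 days after the start; 153 ÷ 15 = 10 remainder 3. Last occurrence in the window: #11 on 3 December 1988.
Occurrences #6 through #11: 6 in total.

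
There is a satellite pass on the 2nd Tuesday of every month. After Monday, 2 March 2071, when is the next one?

10 March 2071

March 2071 starts on a Sunday; its first Tuesday is the 3rd, so the 2nd Tuesday is the 10th — 10 March 2071.
10 March 2071 is after 2 March 2071, so that is the next one.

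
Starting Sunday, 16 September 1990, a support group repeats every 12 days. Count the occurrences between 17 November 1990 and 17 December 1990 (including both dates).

2

Occurrences land 12·i days after 16 September 1990 for i = 0, 1, 2, …
17 November 1990 is 62 days after the start; 62 ÷ 12 = 5 remainder 2; since the remainder is 2, round up to i = 6. First occurrence in the window: #7 on 27 November 1990 (6×12 = 72 days in).
17 December 1990 is 92 days after the start; 92 ÷ 12 = 7 remainder 8. Last occurrence in the window: #8 on 9 December 1990.
Occurrences #7 through #8: 2 in total.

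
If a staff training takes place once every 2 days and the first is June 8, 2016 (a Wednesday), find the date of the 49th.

September 12, 2016

The 49th occurrence is 48 intervals after the first: 48 × 2 = 96 days after June 8, 2016.
June has 30 days — 22 days to the end of June leaves 74.
July has 31 days (43 left).
August has 31 days (12 left).
12 days into September → September 12, 2016.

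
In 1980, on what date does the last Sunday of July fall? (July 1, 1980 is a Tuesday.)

July 1980 begins on a Tuesday, so the first Sunday is July 6 (5 days later).
July 1980 has 31 days. Adding weeks: 6, 13, 20, 27 — the last one ≤ 31 is the 27th.

1980-07-27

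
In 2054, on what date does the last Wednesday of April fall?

29 April 2054

April 2054 begins on a Wednesday, so the first Wednesday is April 1.
April 2054 has 30 days. Adding weeks: 1, 8, 15, 22, 29 — the last one ≤ 30 is the 29th.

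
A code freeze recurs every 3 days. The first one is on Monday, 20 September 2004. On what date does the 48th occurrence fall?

8 February 2005

The 48th occurrence is 47 intervals after the first: 47 × 3 = 141 days after 20 September 2004.
September has 30 days — 10 days to the end of September leaves 131.
October has 31 days (100 left).
November has 30 days (70 left).
December has 31 days (39 left).
January has 31 days (8 left).
8 days into February → 8 February 2005.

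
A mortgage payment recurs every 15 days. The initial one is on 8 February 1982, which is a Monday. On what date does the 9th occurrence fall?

8 June 1982

The 9th occurrence is 8 intervals after the first: 8 × 15 = 120 days after 8 February 1982.
February has 28 days — 20 days to the end of February leaves 100.
March has 31 days (69 left).
April has 30 days (39 left).
May has 31 days (8 left).
8 days into June → 8 June 1982.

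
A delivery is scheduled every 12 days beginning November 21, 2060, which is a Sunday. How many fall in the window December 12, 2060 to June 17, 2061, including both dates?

16

Occurrences land 12·i days after November 21, 2060 for i = 0, 1, 2, …
December 12, 2060 is 21 days after the start; 21 ÷ 12 = 1 remainder 9; since the remainder is 9, round up to i = 2. First occurrence in the window: #3 on December 15, 2060 (2×12 = 24 days in).
June 17, 2061 is 208 days after the start; 208 ÷ 12 = 17 remainder 4. Last occurrence in the window: #18 on June 13, 2061.
Occurrences #3 through #18: 16 in total.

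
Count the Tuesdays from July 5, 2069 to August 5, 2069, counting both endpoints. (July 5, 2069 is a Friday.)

July 5, 2069 is a Friday; the first Tuesday on or after it is July 9, 2069 (4 days later).
From July 9, 2069 to August 5, 2069: 22 + 5 = 27 days (rest of July, August).
27 ÷ 7 = 3 full weeks with remainder 6, so 3 more Tuesdays after the first → 4.

4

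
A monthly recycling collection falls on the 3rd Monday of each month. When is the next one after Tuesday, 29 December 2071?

December 2071 starts on a Tuesday; its first Monday is the 7th, so the 3rd Monday is the 21st — 21 December 2071.
That is not after 29 December 2071, so look at January 2072.
January 2072 starts on a Friday; its first Monday is the 4th, so the 3rd Monday is the 18th — 18 January 2072.

18 January 2072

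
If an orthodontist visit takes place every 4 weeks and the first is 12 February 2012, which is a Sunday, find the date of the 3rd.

The 3rd occurrence is 2 intervals after the first: 2 × 28 = 56 days after 12 February 2012.
February has 29 days — 17 days to the end of February leaves 39.
March has 31 days (8 left).
8 days into April → 8 April 2012.

8 April 2012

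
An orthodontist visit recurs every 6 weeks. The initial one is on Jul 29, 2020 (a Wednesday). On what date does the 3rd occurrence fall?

Oct 21, 2020

The 3rd occurrence is 2 intervals after the first: 2 × 42 = 84 days after Jul 29, 2020.
Jul has 31 days — 2 days to the end of Jul leaves 82.
Aug has 31 days (51 left).
Sep has 30 days (21 left).
21 days into Oct → Oct 21, 2020.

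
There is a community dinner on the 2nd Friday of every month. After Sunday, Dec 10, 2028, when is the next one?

Jan 12, 2029

Dec 2028 starts on a Friday; its first Friday is the 1st, so the 2nd Friday is the 8th — Dec 8, 2028.
That is not after Dec 10, 2028, so look at Jan 2029.
Jan 2029 starts on a Monday; its first Friday is the 5th, so the 2nd Friday is the 12th — Jan 12, 2029.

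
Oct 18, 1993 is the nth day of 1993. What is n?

291

Days in months before Oct: 31 + 28 + 31 + 30 + 31 + 30 + 31 + 31 + 30 = 273.
Plus 18 days into Oct → day 291.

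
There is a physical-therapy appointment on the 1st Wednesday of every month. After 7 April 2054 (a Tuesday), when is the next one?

April 2054 starts on a Wednesday, so its 1st Wednesday is 1 April 2054.
That is not after 7 April 2054, so look at May 2054.
May 2054 starts on a Friday, so its 1st Wednesday is 6 May 2054 (5 days in).

6 May 2054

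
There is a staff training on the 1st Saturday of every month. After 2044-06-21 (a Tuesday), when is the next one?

2044-07-02

June 2044 starts on a Wednesday, so its 1st Saturday is 2044-06-04 (3 days in).
That is not after 2044-06-21, so look at July 2044.
July 2044 starts on a Friday, so its 1st Saturday is 2044-07-02 (1 day in).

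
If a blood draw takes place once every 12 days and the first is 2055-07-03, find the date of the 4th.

2055-08-08

The 4th occurrence is 3 intervals after the first: 3 × 12 = 36 days after 2055-07-03.
July has 31 days — 28 days to the end of July leaves 8.
8 days into August → 2055-08-08.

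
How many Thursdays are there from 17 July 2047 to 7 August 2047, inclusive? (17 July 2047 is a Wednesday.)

17 July 2047 is a Wednesday; the first Thursday on or after it is 18 July 2047 (1 day later).
From 18 July 2047 to 7 August 2047: 13 + 7 = 20 days (rest of July, August).
20 ÷ 7 = 2 full weeks with remainder 6, so 2 more Thursdays after the first → 3.

3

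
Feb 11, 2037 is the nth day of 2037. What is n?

42

Days in months before Feb: 31 = 31.
Plus 11 days into Feb → day 42.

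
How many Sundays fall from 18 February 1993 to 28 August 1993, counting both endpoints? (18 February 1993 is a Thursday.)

27

18 February 1993 is a Thursday; the first Sunday on or after it is 21 February 1993 (3 days later).
From 21 February 1993 to 28 August 1993: 7 + 31 + 30 + 31 + 30 + 31 + 28 = 188 days (rest of February, March, April, May, June, July, August).
188 ÷ 7 = 26 full weeks with remainder 6, so 26 more Sundays after the first → 27.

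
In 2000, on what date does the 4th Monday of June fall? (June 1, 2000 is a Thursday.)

26 June 2000

June 2000 begins on a Thursday, so the first Monday is June 5 (4 days later).
The 4th Monday is 3 weeks later: 5 + 21 = 26.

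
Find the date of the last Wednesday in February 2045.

22 February 2045

February 2045 begins on a Wednesday, so the first Wednesday is February 1.
February 2045 has 28 days. Adding weeks: 1, 8, 15, 22 — the last one ≤ 28 is the 22nd.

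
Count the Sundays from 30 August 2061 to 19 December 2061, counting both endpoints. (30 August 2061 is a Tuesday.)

16

30 August 2061 is a Tuesday; the first Sunday on or after it is 4 September 2061 (5 days later).
From 4 September 2061 to 19 December 2061: 26 + 31 + 30 + 19 = 106 days (rest of September, October, November, December).
106 ÷ 7 = 15 full weeks with remainder 1, so 15 more Sundays after the first → 16.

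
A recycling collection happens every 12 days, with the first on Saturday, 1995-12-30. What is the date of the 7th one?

The 7th occurrence is 6 intervals after the first: 6 × 12 = 72 days after 1995-12-30.
December has 31 days — 1 day to the end of December leaves 71.
January has 31 days (40 left).
February has 29 days (11 left).
11 days into March → 1996-03-11.

1996-03-11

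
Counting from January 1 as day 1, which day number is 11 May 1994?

Days in months before May: 31 + 28 + 31 + 30 = 120.
Plus 11 days into May → day 131.

131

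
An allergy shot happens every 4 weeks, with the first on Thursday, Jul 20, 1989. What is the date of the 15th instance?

The 15th occurrence is 14 intervals after the first: 14 × 28 = 392 days after Jul 20, 1989.
Jul has 31 days — 11 days to the end of Jul leaves 381.
Aug has 31 days (350 left).
Sep has 30 days (320 left).
Oct has 31 days (289 left).
Nov has 30 days (259 left).
Dec has 31 days (228 left).
Jan has 31 days (197 left).
Feb has 28 days (169 left).
Mar has 31 days (138 left).
Apr has 30 days (108 left).
May has 31 days (77 left).
Jun has 30 days (47 left).
Jul has 31 days (16 left).
16 days into Aug → Aug 16, 1990.

Aug 16, 1990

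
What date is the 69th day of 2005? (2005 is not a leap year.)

10 March 2005

January has 31 days (69 − 31 = 38 remain).
February has 28 days (38 − 28 = 10 remain).
10 into March → March 10.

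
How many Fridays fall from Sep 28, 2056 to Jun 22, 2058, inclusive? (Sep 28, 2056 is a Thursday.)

91

Sep 28, 2056 is a Thursday; the first Friday on or after it is Sep 29, 2056 (1 day later).
From Sep 29, 2056 to Jun 22, 2058: 93 + 365 + 173 = 631 days (rest of 2056, 2057, to Jun 22, 2058 in 2058).
631 ÷ 7 = 90 full weeks with remainder 1, so 90 more Fridays after the first → 91.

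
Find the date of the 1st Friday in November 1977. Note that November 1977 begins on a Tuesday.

4 November 1977

November 1977 begins on a Tuesday, so the first Friday is November 4 (3 days later).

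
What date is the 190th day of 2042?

January has 31 days (190 − 31 = 159 remain).
February has 28 days (159 − 28 = 131 remain).
March has 31 days (131 − 31 = 100 remain).
April has 30 days (100 − 30 = 70 remain).
May has 31 days (70 − 31 = 39 remain).
June has 30 days (39 − 30 = 9 remain).
9 into July → July 9.

9 July 2042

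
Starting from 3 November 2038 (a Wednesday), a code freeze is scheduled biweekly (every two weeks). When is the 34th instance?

8 February 2040

The 34th occurrence is 33 intervals after the first: 33 × 14 = 462 days after 3 November 2038.
November has 30 days — 27 days to the end of November leaves 435.
From end of November to end of 2038 is 31 days (404 left).
2039 has 365 days (39 left).
January has 31 days (8 left).
8 days into February → 8 February 2040.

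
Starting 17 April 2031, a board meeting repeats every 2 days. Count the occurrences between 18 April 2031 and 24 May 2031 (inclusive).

18

Occurrences land 2·i days after 17 April 2031 for i = 0, 1, 2, …
18 April 2031 is 1 day after the start; 1 ÷ 2 = 0 remainder 1; since the remainder is 1, round up to i = 1. First occurrence in the window: #2 on 19 April 2031 (1×2 = 2 days in).
24 May 2031 is 37 days after the start; 37 ÷ 2 = 18 remainder 1. Last occurrence in the window: #19 on 23 May 2031.
Occurrences #2 through #19: 18 in total.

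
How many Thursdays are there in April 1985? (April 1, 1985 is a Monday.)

April 1, 1985 is a Monday; the first Thursday on or after it is April 4, 1985 (3 days later).
From April 4, 1985 to April 30, 1985 is 30 − 4 = 26 days.
26 ÷ 7 = 3 full weeks with remainder 5, so 3 more Thursdays after the first → 4.

4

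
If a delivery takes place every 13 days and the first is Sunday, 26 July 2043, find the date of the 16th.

6 February 2044

The 16th occurrence is 15 intervals after the first: 15 × 13 = 195 days after 26 July 2043.
July has 31 days — 5 days to the end of July leaves 190.
August has 31 days (159 left).
September has 30 days (129 left).
October has 31 days (98 left).
November has 30 days (68 left).
December has 31 days (37 left).
January has 31 days (6 left).
6 days into February → 6 February 2044.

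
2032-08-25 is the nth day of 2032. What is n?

238

Days in months before August: 31 + 29 + 31 + 30 + 31 + 30 + 31 = 213.
Plus 25 days into August → day 238.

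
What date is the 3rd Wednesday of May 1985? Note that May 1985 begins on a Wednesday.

May 15, 1985

May 1985 begins on a Wednesday, so the first Wednesday is May 1.
The 3rd Wednesday is 2 weeks later: 1 + 14 = 15.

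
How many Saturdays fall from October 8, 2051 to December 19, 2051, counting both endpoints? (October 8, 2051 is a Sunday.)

October 8, 2051 is a Sunday; the first Saturday on or after it is October 14, 2051 (6 days later).
From October 14, 2051 to December 19, 2051: 17 + 30 + 19 = 66 days (rest of October, November, December).
66 ÷ 7 = 9 full weeks with remainder 3, so 9 more Saturdays after the first → 10.

10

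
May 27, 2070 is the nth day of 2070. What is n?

Days in months before May: 31 + 28 + 31 + 30 = 120.
Plus 27 days into May → day 147.

147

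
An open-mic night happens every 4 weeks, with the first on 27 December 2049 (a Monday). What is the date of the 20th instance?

The 20th occurrence is 19 intervals after the first: 19 × 28 = 532 days after 27 December 2049.
December has 31 days — 4 days to the end of December leaves 528.
2050 has 365 days (163 left).
January has 31 days (132 left).
February has 28 days (104 left).
March has 31 days (73 left).
April has 30 days (43 left).
May has 31 days (12 left).
12 days into June → 12 June 2051.

12 June 2051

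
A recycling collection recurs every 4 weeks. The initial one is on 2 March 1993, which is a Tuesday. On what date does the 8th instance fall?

The 8th occurrence is 7 intervals after the first: 7 × 28 = 196 days after 2 March 1993.
March has 31 days — 29 days to the end of March leaves 167.
April has 30 days (137 left).
May has 31 days (106 left).
June has 30 days (76 left).
July has 31 days (45 left).
August has 31 days (14 left).
14 days into September → 14 September 1993.

14 September 1993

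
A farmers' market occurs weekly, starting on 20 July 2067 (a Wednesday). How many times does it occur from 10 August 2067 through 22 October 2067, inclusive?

11

Occurrences land 7·i days after 20 July 2067 for i = 0, 1, 2, …
10 August 2067 is 21 days after the start; 21 ÷ 7 = 3 remainder 0. First occurrence in the window: #4 on 10 August 2067 (3×7 = 21 days in).
22 October 2067 is 94 days after the start; 94 ÷ 7 = 13 remainder 3. Last occurrence in the window: #14 on 19 October 2067.
Occurrences #4 through #14: 11 in total.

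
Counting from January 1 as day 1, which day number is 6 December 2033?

Days in months before December: 31 + 28 + 31 + 30 + 31 + 30 + 31 + 31 + 30 + 31 + 30 = 334.
Plus 6 days into December → day 340.

340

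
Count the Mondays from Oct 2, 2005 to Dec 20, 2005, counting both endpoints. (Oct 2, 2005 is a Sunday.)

Oct 2, 2005 is a Sunday; the first Monday on or after it is Oct 3, 2005 (1 day later).
From Oct 3, 2005 to Dec 20, 2005: 28 + 30 + 20 = 78 days (rest of Oct, Nov, Dec).
78 ÷ 7 = 11 full weeks with remainder 1, so 11 more Mondays after the first → 12.

12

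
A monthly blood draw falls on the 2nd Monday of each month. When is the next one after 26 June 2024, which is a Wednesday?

8 July 2024

June 2024 starts on a Saturday; its first Monday is the 3rd, so the 2nd Monday is the 10th — 10 June 2024.
That is not after 26 June 2024, so look at July 2024.
July 2024 starts on a Monday; its first Monday is the 1st, so the 2nd Monday is the 8th — 8 July 2024.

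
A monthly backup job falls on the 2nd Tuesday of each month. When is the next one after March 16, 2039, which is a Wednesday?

April 12, 2039

March 2039 starts on a Tuesday; its first Tuesday is the 1st, so the 2nd Tuesday is the 8th — March 8, 2039.
That is not after March 16, 2039, so look at April 2039.
April 2039 starts on a Friday; its first Tuesday is the 5th, so the 2nd Tuesday is the 12th — April 12, 2039.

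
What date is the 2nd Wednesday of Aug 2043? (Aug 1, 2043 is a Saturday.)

Aug 12, 2043

Aug 2043 begins on a Saturday, so the first Wednesday is Aug 5 (4 days later).
The 2nd Wednesday is 1 weeks later: 5 + 7 = 12.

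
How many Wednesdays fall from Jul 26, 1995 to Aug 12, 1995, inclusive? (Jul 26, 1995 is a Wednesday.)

Jul 26, 1995 is a Wednesday; the first Wednesday on or after it is Jul 26, 1995.
From Jul 26, 1995 to Aug 12, 1995: 5 + 12 = 17 days (rest of Jul, Aug).
17 ÷ 7 = 2 full weeks with remainder 3, so 2 more Wednesdays after the first → 3.

3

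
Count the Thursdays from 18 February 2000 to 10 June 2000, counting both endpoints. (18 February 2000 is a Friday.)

18 February 2000 is a Friday; the first Thursday on or after it is 24 February 2000 (6 days later).
From 24 February 2000 to 10 June 2000: 5 + 31 + 30 + 31 + 10 = 107 days (rest of February, March, April, May, June).
107 ÷ 7 = 15 full weeks with remainder 2, so 15 more Thursdays after the first → 16.

16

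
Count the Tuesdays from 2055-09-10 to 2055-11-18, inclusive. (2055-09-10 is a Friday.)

2055-09-10 is a Friday; the first Tuesday on or after it is 2055-09-14 (4 days later).
From 2055-09-14 to 2055-11-18: 16 + 31 + 18 = 65 days (rest of September, October, November).
65 ÷ 7 = 9 full weeks with remainder 2, so 9 more Tuesdays after the first → 10.

10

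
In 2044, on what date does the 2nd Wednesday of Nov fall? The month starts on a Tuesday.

Nov 2044 begins on a Tuesday, so the first Wednesday is Nov 2 (1 day later).
The 2nd Wednesday is 1 weeks later: 2 + 7 = 9.

Nov 9, 2044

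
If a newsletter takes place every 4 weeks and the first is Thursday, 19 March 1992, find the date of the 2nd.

The 2nd occurrence is 1 interval after the first: 1 × 28 = 28 days after 19 March 1992.
March has 31 days — 12 days to the end of March leaves 16.
16 days into April → 16 April 1992.

16 April 1992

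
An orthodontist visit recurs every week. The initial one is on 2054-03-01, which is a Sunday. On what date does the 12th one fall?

The 12th occurrence is 11 intervals after the first: 11 × 7 = 77 days after 2054-03-01.
March has 31 days — 30 days to the end of March leaves 47.
April has 30 days (17 left).
17 days into May → 2054-05-17.

2054-05-17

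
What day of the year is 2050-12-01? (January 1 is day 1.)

335

Days in months before December: 31 + 28 + 31 + 30 + 31 + 30 + 31 + 31 + 30 + 31 + 30 = 334.
Plus 1 day into December → day 335.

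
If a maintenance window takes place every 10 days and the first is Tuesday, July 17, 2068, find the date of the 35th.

June 22, 2069

The 35th occurrence is 34 intervals after the first: 34 × 10 = 340 days after July 17, 2068.
July has 31 days — 14 days to the end of July leaves 326.
August has 31 days (295 left).
September has 30 days (265 left).
October has 31 days (234 left).
November has 30 days (204 left).
December has 31 days (173 left).
January has 31 days (142 left).
February has 28 days (114 left).
March has 31 days (83 left).
April has 30 days (53 left).
May has 31 days (22 left).
22 days into June → June 22, 2069.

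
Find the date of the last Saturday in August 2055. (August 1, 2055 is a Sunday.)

August 2055 begins on a Sunday, so the first Saturday is August 7 (6 days later).
August 2055 has 31 days. Adding weeks: 7, 14, 21, 28 — the last one ≤ 31 is the 28th.

August 28, 2055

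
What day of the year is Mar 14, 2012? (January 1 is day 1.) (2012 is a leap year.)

74

Days in months before Mar: 31 + 29 = 60.
Plus 14 days into Mar → day 74.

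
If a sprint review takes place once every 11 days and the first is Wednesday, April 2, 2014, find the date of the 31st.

The 31st occurrence is 30 intervals after the first: 30 × 11 = 330 days after April 2, 2014.
April has 30 days — 28 days to the end of April leaves 302.
May has 31 days (271 left).
June has 30 days (241 left).
July has 31 days (210 left).
August has 31 days (179 left).
September has 30 days (149 left).
October has 31 days (118 left).
November has 30 days (88 left).
December has 31 days (57 left).
January has 31 days (26 left).
26 days into February → February 26, 2015.

February 26, 2015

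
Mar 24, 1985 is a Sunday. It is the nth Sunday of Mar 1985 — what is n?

Day 24 falls in week ⌈24/7⌉ of the month.
Days 1–7 hold the 1st Sunday, 8–14 the 2nd, 15–21 the 3rd, 22–28 the 4th, 29–31 the 5th.
24 is in the range for the 4th.

4th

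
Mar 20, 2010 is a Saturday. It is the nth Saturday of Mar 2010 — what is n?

3rd

Day 20 falls in week ⌈20/7⌉ of the month.
Days 1–7 hold the 1st Saturday, 8–14 the 2nd, 15–21 the 3rd, 22–28 the 4th, 29–31 the 5th.
20 is in the range for the 3rd.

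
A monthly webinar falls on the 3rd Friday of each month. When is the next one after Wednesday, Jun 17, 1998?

Jun 1998 starts on a Monday; its first Friday is the 5th, so the 3rd Friday is the 19th — Jun 19, 1998.
Jun 19, 1998 is after Jun 17, 1998, so that is the next one.

Jun 19, 1998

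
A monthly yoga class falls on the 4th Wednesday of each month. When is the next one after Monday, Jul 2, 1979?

Jul 1979 starts on a Sunday; its first Wednesday is the 4th, so the 4th Wednesday is the 25th — Jul 25, 1979.
Jul 25, 1979 is after Jul 2, 1979, so that is the next one.

Jul 25, 1979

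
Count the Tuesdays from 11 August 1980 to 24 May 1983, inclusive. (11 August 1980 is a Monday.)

146

11 August 1980 is a Monday; the first Tuesday on or after it is 12 August 1980 (1 day later).
From 12 August 1980 to 24 May 1983: 141 + 365 + 365 + 144 = 1015 days (rest of 1980, 1981, 1982, to 24 May 1983 in 1983).
1015 ÷ 7 = 145 full weeks with remainder 0, so 145 more Tuesdays after the first → 146.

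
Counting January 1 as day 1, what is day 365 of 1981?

1981-12-31

January has 31 days (365 − 31 = 334 remain).
February has 28 days (334 − 28 = 306 remain).
March has 31 days (306 − 31 = 275 remain).
April has 30 days (275 − 30 = 245 remain).
May has 31 days (245 − 31 = 214 remain).
June has 30 days (214 − 30 = 184 remain).
July has 31 days (184 − 31 = 153 remain).
August has 31 days (153 − 31 = 122 remain).
September has 30 days (122 − 30 = 92 remain).
October has 31 days (92 − 31 = 61 remain).
November has 30 days (61 − 30 = 31 remain).
31 into December → December 31.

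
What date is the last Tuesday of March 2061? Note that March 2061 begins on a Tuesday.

March 2061 begins on a Tuesday, so the first Tuesday is March 1.
March 2061 has 31 days. Adding weeks: 1, 8, 15, 22, 29 — the last one ≤ 31 is the 29th.

2061-03-29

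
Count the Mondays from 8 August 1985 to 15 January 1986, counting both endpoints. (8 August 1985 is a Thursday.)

8 August 1985 is a Thursday; the first Monday on or after it is 12 August 1985 (4 days later).
From 12 August 1985 to 15 January 1986: 19 + 30 + 31 + 30 + 31 + 15 = 156 days (rest of August, September, October, November, December, January).
156 ÷ 7 = 22 full weeks with remainder 2, so 22 more Mondays after the first → 23.

23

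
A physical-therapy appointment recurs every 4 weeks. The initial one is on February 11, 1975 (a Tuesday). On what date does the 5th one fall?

The 5th occurrence is 4 intervals after the first: 4 × 28 = 112 days after February 11, 1975.
February has 28 days — 17 days to the end of February leaves 95.
March has 31 days (64 left).
April has 30 days (34 left).
May has 31 days (3 left).
3 days into June → June 3, 1975.

June 3, 1975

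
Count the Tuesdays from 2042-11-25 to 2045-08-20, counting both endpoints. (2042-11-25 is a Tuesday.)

2042-11-25 is a Tuesday; the first Tuesday on or after it is 2042-11-25.
From 2042-11-25 to 2045-08-20: 36 + 365 + 366 + 232 = 999 days (rest of 2042, 2043, 2044, to 2045-08-20 in 2045).
999 ÷ 7 = 142 full weeks with remainder 5, so 142 more Tuesdays after the first → 143.

143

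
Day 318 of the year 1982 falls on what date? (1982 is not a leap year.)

14 November 1982

January has 31 days (318 − 31 = 287 remain).
February has 28 days (287 − 28 = 259 remain).
March has 31 days (259 − 31 = 228 remain).
April has 30 days (228 − 30 = 198 remain).
May has 31 days (198 − 31 = 167 remain).
June has 30 days (167 − 30 = 137 remain).
July has 31 days (137 − 31 = 106 remain).
August has 31 days (106 − 31 = 75 remain).
September has 30 days (75 − 30 = 45 remain).
October has 31 days (45 − 31 = 14 remain).
14 into November → November 14.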